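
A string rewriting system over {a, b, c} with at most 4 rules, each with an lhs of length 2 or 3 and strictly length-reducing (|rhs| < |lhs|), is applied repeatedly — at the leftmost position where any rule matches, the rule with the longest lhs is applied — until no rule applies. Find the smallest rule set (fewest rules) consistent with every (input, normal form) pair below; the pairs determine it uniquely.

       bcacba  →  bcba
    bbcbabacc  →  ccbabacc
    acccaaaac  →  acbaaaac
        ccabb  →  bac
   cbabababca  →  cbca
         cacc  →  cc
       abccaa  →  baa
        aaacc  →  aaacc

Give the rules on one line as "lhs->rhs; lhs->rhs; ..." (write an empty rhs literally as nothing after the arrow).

abc->c; bb->c; cac->c; cca->ba

  | bcacba => bcba
  | bbcbabacc => ccbabacc
  | acccaaaac => acbaaaac
  | ccabb => babb => bac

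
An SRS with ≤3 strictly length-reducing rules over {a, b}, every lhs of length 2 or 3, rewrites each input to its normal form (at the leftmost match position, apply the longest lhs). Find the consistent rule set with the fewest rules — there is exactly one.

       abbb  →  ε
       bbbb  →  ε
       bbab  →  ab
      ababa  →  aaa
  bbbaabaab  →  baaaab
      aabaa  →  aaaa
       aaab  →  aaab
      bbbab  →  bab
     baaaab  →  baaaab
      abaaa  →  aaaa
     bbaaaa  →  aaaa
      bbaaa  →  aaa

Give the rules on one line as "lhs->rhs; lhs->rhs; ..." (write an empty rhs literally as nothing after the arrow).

  | abbb => bb => ε
  | bbbb => bb => ε
  | bbab => ab
  | ababa => aaba => aaa

aba->aa; abb->b; bb->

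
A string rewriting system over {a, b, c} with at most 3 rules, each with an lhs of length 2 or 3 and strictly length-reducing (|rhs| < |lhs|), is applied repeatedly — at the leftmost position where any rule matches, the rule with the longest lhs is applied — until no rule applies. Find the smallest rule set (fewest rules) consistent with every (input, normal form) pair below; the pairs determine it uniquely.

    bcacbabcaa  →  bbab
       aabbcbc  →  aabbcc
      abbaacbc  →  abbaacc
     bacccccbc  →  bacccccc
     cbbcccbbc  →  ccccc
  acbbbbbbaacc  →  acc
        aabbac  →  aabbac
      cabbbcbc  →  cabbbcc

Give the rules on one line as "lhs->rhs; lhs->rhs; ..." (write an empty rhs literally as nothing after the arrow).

caa->; cac->; cb->c

  | bcacbabcaa => bbabcaa => bbab
  | aabbcbc => aabbcc
  | abbaacbc => abbaacc
  | bacccccbc => bacccccc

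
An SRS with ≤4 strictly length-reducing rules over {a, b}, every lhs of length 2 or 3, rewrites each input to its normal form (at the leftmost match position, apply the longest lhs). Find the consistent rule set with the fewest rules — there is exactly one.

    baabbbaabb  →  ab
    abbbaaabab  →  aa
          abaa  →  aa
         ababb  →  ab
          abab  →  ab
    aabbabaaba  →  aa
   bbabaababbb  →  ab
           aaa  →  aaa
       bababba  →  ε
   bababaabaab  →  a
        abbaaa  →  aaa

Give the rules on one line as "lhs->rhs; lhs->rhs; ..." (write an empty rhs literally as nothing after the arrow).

aab->a; ba->; bb->b

  | baabbbaabb => abbbaabb => abbaabb => abaabb => aabb => ab
  | abbbaaabab => abbaaabab => abaaabab => aaabab => aaab => aa
  | abaa => aa
  | ababb => abb => ab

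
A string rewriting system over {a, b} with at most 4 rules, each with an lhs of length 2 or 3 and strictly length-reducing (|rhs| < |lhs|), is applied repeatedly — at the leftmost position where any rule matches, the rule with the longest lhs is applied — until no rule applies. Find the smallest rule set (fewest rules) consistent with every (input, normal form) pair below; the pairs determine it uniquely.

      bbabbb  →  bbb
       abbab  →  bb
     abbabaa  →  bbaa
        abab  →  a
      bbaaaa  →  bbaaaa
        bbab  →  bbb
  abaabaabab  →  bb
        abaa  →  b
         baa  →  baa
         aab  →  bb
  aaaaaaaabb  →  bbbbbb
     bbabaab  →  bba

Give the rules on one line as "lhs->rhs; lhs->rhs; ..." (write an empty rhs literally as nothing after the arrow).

aab->bb; ab->b; aba->ab; abb->a

  | bbabbb => bbab => bbb
  | abbab => aab => bb
  | abbabaa => aabaa => bbaa
  | abab => abb => a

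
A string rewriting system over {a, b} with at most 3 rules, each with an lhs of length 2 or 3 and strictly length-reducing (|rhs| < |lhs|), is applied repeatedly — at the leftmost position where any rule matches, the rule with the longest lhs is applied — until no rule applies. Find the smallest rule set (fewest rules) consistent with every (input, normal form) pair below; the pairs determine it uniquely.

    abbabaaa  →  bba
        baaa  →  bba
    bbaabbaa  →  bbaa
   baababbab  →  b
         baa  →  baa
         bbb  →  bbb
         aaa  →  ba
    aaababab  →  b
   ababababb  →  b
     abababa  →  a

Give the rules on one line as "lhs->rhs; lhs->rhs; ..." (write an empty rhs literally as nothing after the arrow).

  | abbabaaa => babaaa => baaa => bba
  | baaa => bba
  | bbaabbaa => bbabaa => bbaa
  | baababbab => baabbab => babab => bab => b

aaa->ba; ab->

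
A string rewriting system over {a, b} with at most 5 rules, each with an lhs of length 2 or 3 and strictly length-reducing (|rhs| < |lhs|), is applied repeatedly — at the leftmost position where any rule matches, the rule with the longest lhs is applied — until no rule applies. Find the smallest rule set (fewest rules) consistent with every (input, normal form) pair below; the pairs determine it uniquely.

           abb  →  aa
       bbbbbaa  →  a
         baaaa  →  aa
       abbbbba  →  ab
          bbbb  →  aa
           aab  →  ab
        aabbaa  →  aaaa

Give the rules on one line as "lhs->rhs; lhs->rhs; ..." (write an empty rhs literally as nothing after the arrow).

  | abb => aa
  | bbbbbaa => abbbaa => aabaa => abaa => a
  | baaaa => aa
  | abbbbba => aabbba => abbba => aaba => aba => ab

aab->ab; ba->b; baa->; bb->a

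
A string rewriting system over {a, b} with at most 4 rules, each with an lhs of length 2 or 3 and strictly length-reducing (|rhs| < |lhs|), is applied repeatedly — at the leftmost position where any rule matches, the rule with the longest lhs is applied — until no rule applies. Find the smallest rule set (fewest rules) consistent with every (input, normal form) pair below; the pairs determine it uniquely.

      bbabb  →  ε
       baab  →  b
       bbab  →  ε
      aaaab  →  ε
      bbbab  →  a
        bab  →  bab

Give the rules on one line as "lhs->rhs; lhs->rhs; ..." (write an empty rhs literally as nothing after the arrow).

aa->; aab->aa; aba->b; bb->a

  | bbabb => aabb => aab => aa => ε
  | baab => baa => b
  | bbab => aab => aa => ε
  | aaaab => aab => aa => ε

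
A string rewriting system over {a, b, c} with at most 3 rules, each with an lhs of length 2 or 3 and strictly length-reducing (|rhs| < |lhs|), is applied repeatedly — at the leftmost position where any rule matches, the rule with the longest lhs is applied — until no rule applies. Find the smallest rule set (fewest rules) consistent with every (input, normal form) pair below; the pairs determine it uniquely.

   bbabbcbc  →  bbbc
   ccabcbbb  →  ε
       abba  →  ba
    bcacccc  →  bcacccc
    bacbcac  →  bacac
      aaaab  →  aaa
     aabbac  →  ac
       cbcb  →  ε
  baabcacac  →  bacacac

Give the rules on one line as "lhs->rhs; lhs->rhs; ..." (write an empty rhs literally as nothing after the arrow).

  | bbabbcbc => bbbcbc => bbbc
  | ccabcbbb => cccbbb => ccbb => cb => ε
  | abba => ba
  | bcacccc

ab->; cb->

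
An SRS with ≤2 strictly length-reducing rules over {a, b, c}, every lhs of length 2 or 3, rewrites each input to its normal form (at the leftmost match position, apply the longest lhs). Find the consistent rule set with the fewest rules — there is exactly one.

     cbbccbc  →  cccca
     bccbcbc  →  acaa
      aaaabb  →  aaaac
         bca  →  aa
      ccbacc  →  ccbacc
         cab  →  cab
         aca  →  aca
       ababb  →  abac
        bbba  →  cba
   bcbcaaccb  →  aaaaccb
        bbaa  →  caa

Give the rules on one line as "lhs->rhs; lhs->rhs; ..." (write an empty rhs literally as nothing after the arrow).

  | cbbccbc => ccccbc => cccca
  | bccbcbc => acbcbc => acabc => acaa
  | aaaabb => aaaac
  | bca => aa

bb->c; bc->a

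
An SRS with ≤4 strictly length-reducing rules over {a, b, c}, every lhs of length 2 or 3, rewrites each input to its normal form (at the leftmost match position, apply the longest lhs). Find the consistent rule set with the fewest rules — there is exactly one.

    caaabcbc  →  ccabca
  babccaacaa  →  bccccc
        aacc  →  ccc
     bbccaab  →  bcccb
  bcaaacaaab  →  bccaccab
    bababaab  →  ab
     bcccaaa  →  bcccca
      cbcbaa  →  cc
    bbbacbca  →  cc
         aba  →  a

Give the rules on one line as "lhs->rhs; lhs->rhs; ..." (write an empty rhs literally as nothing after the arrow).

aa->c; ba->; bb->b; cbc->ca

  | caaabcbc => ccabcbc => ccabca
  | babccaacaa => bccaacaa => bccccaa => bccccc
  | aacc => ccc
  | bbccaab => bccaab => bcccb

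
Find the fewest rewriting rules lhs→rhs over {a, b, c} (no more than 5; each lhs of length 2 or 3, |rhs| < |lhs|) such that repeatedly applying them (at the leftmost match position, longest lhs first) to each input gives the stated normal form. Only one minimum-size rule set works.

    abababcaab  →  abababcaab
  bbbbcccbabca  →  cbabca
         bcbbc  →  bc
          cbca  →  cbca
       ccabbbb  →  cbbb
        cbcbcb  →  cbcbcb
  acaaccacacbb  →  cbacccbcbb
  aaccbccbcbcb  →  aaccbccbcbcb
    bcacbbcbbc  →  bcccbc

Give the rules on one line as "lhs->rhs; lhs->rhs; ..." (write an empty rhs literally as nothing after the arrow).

aca->cb; acb->cc; bbc->; cab->

  | abababcaab
  | bbbbcccbabca => bbccbabca => cbabca
  | bcbbc => bc
  | cbca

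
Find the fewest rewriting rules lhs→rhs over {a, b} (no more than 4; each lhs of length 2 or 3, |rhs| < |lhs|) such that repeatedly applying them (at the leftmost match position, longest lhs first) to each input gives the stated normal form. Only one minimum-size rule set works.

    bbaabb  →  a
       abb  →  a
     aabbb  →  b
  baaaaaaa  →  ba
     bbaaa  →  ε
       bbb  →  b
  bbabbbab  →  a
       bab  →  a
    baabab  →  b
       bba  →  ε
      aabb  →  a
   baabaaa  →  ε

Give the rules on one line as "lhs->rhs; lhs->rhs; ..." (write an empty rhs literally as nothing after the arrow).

  | bbaabb => aaabb => abb => bb => a
  | abb => bb => a
  | aabbb => bbb => ab => b
  | baaaaaaa => baaaaa => baaa => ba

aa->; ab->b; bb->a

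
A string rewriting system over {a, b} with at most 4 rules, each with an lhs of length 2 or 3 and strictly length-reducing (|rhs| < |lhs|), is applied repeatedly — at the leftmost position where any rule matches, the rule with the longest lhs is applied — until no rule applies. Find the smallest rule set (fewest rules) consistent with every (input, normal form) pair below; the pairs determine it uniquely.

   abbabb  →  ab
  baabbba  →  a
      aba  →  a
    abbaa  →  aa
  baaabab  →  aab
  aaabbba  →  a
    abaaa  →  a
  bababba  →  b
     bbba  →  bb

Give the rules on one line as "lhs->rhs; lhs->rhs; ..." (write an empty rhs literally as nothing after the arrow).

aaa->a; abb->ab; ba->

  | abbabb => ababb => abb => ab
  | baabbba => abbba => abba => aba => a
  | aba => a
  | abbaa => abaa => aa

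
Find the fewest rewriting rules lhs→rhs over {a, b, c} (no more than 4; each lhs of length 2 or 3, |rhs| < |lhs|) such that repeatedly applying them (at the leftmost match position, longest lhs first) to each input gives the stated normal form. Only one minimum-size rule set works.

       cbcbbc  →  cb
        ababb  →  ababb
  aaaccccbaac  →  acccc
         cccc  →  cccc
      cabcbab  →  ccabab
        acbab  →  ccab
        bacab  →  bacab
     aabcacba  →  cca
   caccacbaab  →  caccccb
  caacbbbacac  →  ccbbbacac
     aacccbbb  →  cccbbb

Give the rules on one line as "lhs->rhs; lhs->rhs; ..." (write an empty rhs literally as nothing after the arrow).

aa->; abc->ca; acb->cc; bc->

  | cbcbbc => cbbc => cb
  | ababb
  | aaaccccbaac => accccbaac => accccbc => acccc
  | cccc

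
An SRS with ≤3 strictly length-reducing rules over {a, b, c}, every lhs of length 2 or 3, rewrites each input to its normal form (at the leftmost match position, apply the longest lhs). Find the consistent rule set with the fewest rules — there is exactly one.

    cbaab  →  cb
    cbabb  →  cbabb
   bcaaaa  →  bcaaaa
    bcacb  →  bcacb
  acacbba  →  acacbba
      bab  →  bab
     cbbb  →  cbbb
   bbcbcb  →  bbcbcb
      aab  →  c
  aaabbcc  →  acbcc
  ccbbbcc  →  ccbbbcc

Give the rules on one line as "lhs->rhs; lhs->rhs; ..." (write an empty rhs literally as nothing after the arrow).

  | cbaab => cb
  | cbabb
  | bcaaaa
  | bcacb

aab->c; baa->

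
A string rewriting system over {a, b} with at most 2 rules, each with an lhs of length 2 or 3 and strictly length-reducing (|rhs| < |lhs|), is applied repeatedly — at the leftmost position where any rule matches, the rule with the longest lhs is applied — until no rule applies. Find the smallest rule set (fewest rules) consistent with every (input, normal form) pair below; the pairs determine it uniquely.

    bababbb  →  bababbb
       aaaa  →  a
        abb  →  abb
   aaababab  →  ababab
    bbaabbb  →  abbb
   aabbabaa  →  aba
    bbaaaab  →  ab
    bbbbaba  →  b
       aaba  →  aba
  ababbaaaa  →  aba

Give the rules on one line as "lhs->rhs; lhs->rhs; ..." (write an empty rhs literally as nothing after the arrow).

  | bababbb
  | aaaa => aaa => aa => a
  | abb
  | aaababab => aababab => ababab

aa->a; bba->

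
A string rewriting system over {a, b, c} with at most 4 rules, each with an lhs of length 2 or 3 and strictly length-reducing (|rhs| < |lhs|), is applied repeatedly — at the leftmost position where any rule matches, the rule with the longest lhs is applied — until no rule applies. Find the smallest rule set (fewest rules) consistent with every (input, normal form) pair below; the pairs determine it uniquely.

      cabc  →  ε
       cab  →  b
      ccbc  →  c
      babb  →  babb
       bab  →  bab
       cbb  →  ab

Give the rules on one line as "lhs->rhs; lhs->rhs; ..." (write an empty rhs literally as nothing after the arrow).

  | cabc => bc => ε
  | cab => b
  | ccbc => cac => c
  | babb

bc->; ca->; cb->a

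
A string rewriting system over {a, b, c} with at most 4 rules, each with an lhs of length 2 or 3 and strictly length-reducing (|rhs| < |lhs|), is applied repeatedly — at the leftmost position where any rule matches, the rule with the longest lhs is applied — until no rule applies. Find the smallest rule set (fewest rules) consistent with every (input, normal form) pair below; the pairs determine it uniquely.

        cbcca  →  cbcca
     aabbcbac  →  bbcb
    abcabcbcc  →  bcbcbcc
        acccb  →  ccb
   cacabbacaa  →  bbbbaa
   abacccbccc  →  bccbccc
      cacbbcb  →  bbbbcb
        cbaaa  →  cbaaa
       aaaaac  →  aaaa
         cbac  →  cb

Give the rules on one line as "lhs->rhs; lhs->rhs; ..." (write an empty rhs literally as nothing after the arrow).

  | cbcca
  | aabbcbac => abbcbac => bbcbac => bbcb
  | abcabcbcc => bcabcbcc => bcbcbcc
  | acccb => ccb

ab->b; ac->; cac->bb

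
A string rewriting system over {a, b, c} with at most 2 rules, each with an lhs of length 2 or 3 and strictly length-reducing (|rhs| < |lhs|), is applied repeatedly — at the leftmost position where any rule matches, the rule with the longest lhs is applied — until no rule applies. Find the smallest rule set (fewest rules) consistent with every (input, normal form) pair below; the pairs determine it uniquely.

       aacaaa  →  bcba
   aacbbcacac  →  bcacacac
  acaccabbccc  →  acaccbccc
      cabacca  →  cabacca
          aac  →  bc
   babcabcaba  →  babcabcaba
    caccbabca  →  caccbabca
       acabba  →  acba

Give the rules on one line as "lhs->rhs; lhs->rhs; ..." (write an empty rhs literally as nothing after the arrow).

  | aacaaa => bcaaa => bcba
  | aacbbcacac => bcbbcacac => bcacacac
  | acaccabbccc => acaccaaccc => acaccbccc
  | cabacca

aa->b; bb->a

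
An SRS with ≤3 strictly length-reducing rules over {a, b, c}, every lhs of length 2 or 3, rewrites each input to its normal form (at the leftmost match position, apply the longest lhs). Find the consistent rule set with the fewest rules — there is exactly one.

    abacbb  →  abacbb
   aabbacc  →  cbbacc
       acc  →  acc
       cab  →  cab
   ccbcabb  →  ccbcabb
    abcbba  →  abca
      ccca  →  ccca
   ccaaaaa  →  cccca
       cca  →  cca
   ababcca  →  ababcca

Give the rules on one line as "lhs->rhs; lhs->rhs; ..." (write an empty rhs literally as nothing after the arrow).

  | abacbb
  | aabbacc => cbbacc
  | acc
  | cab

aa->c; bcb->bc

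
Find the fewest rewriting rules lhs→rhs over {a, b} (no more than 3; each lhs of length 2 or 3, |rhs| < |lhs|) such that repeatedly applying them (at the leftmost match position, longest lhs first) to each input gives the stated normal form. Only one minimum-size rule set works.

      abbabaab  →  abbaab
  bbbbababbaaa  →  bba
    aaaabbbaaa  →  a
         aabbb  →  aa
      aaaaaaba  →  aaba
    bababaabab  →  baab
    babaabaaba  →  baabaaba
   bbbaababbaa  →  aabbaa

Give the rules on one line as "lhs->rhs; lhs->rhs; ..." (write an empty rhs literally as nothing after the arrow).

  | abbabaab => abbaab
  | bbbbababbaaa => bababbaaa => babbaaa => bbaaa => bba
  | aaaabbbaaa => aabbbaaa => aaaaa => aaa => a
  | aabbb => aa

aaa->a; bab->b; bbb->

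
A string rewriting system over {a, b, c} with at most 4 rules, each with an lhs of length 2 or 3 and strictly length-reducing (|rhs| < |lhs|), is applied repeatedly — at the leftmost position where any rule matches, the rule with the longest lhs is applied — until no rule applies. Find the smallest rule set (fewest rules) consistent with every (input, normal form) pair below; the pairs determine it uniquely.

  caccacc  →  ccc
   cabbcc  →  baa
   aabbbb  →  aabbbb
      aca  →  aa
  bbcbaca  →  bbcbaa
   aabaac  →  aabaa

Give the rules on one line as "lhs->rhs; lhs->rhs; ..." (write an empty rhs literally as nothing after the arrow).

  | caccacc => ccacc => ccc
  | cabbcc => bbcc => baa
  | aabbbb
  | aca => aa

ac->a; bcc->aa; ca->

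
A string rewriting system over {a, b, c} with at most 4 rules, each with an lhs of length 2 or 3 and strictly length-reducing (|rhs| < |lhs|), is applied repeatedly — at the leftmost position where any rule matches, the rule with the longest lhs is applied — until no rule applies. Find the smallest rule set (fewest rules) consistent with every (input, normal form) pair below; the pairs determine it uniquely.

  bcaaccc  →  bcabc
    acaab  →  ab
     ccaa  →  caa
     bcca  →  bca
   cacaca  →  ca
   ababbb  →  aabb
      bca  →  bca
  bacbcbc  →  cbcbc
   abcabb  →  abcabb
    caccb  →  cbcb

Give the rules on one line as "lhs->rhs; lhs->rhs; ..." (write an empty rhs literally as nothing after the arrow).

ac->b; ba->; bab->a; cc->c

  | bcaaccc => bcabcc => bcabc
  | acaab => baab => ab
  | ccaa => caa
  | bcca => bca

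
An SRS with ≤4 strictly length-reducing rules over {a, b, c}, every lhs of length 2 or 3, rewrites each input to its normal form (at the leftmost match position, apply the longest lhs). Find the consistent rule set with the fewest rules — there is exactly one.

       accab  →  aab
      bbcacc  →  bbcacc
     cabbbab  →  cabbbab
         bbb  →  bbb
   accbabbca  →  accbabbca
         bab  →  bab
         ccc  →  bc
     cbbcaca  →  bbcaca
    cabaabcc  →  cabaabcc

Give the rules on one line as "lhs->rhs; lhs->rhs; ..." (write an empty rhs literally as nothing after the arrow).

  | accab => aab
  | bbcacc
  | cabbbab
  | bbb

cbb->bb; cca->a; ccc->bc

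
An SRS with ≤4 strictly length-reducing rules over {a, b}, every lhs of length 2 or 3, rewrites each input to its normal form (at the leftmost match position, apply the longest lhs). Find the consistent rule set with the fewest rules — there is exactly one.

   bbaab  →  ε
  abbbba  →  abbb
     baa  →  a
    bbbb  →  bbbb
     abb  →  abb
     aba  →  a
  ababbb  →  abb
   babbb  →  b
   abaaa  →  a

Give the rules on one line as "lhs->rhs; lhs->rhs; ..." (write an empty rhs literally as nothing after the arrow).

  | bbaab => bab => aa => ε
  | abbbba => abbb
  | baa => a
  | bbbb

aa->; aab->; ba->; bab->aa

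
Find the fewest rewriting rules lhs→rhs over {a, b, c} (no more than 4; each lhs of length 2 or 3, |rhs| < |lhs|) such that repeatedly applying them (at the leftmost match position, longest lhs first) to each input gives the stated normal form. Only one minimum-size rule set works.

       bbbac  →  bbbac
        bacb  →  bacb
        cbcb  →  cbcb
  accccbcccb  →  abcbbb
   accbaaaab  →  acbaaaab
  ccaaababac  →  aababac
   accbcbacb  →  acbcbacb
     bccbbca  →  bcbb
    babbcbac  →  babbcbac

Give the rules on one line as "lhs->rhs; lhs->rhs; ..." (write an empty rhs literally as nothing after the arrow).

ca->; cc->c; ccc->b

  | bbbac
  | bacb
  | cbcb
  | accccbcccb => abcbcccb => abcbbb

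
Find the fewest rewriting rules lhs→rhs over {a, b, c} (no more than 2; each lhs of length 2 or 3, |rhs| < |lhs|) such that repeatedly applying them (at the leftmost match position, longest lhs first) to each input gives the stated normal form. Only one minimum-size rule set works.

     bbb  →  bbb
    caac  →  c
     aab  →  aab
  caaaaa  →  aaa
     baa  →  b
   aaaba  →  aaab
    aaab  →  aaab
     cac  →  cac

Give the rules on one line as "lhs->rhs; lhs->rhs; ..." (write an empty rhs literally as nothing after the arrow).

ba->b; caa->

  | bbb
  | caac => c
  | aab
  | caaaaa => aaa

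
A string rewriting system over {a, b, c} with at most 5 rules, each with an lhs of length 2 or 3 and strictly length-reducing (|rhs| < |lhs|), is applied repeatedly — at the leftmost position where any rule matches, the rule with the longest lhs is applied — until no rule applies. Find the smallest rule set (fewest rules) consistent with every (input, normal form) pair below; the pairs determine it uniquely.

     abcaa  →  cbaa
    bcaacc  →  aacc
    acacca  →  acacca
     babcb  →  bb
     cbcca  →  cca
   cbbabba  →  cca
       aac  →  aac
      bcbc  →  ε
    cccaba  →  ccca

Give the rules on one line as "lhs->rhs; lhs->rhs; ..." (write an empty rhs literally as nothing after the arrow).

  | abcaa => cbaa
  | bcaacc => aacc
  | acacca
  | babcb => bcbb => bb

ab->; abc->cb; bbb->c; bc->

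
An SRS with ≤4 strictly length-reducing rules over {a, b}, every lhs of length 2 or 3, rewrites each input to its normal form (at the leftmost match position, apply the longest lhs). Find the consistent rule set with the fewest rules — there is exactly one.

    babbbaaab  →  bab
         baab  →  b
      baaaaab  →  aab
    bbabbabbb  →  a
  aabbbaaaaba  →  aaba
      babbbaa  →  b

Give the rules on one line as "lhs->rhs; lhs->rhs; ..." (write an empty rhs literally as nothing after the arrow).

  | babbbaaab => bbaaab => bab
  | baab => b
  | baaaaab => aaab => aab
  | bbabbabbb => bbabbb => bbb => a

aaa->aa; abb->; baa->; bbb->a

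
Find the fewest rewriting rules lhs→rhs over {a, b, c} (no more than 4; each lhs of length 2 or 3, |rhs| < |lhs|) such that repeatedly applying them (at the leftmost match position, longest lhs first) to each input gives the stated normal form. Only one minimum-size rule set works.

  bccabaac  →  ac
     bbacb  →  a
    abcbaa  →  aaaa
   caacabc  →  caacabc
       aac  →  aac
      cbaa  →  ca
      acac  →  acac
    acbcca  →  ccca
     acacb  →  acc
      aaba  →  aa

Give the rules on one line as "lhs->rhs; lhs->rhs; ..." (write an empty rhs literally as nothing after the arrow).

acb->c; ba->; bcb->a; bcc->b

  | bccabaac => babaac => baac => ac
  | bbacb => bcb => a
  | abcbaa => aaaa
  | caacabc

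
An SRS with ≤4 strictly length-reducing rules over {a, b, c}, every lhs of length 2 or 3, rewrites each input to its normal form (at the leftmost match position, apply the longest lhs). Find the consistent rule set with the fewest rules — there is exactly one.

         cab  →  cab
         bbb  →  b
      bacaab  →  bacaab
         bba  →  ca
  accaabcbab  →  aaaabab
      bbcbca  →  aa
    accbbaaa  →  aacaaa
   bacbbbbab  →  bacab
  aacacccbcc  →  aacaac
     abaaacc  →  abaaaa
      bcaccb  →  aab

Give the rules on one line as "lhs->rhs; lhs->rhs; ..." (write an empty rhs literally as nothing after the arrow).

  | cab
  | bbb => cb => b
  | bacaab
  | bba => ca

bb->c; bc->; cb->b; cc->a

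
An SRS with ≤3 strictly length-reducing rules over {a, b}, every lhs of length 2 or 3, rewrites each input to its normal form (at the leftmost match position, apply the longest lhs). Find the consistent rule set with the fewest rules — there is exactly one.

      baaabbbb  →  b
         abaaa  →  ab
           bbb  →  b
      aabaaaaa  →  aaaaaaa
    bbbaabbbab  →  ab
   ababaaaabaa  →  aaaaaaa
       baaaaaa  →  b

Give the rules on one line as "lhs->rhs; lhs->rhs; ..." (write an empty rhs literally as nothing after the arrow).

  | baaabbbb => baabbbb => babbbb => bbbbb => bbb => b
  | abaaa => abaa => aba => ab
  | bbb => b
  | aabaaaaa => aaaaaaa

aab->aa; ba->b; bb->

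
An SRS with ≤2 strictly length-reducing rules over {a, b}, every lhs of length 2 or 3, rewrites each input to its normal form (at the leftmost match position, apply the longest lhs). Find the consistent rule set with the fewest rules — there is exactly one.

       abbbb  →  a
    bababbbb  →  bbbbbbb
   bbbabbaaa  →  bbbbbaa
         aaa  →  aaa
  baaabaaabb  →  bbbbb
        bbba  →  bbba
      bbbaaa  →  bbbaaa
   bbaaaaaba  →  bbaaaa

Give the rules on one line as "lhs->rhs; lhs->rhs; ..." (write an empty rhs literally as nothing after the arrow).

  | abbbb => abbb => abb => ab => a
  | bababbbb => bbbbbbb
  | bbbabbaaa => bbbabaaa => bbbbbaa
  | aaa

ab->a; aba->bb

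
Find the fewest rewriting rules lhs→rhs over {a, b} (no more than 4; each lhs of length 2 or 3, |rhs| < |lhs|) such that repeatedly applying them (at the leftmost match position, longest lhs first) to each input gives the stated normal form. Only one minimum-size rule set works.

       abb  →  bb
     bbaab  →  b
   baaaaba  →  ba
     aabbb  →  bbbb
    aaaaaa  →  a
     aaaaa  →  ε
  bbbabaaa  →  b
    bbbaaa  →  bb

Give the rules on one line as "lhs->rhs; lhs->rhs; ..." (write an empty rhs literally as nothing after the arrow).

aa->b; ab->b; bba->

  | abb => bb
  | bbaab => ab => b
  | baaaaba => bbaaba => aba => ba
  | aabbb => bbbb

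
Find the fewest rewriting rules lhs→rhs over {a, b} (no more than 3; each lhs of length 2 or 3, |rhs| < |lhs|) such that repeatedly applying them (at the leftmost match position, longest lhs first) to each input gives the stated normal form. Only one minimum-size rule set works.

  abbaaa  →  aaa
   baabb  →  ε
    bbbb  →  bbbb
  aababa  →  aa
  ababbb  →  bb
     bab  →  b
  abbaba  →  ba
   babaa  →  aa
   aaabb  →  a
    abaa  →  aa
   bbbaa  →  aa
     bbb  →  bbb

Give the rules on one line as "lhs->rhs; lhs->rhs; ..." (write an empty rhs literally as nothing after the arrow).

  | abbaaa => baaa => aaa
  | baabb => aabb => ab => ε
  | bbbb
  | aababa => aaba => aa

ab->; baa->aa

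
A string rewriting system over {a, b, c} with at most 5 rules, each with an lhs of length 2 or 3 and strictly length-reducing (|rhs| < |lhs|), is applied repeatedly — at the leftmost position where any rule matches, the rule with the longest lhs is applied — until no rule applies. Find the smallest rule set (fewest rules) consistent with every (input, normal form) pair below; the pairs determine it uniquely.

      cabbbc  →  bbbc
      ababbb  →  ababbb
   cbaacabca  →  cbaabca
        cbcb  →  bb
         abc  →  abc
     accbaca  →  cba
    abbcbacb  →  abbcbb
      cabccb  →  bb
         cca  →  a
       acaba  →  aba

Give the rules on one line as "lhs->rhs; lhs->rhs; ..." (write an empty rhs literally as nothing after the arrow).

  | cabbbc => bbbc
  | ababbb
  | cbaacabca => cbaabca
  | cbcb => bb

ac->; cab->b; cbc->b; cc->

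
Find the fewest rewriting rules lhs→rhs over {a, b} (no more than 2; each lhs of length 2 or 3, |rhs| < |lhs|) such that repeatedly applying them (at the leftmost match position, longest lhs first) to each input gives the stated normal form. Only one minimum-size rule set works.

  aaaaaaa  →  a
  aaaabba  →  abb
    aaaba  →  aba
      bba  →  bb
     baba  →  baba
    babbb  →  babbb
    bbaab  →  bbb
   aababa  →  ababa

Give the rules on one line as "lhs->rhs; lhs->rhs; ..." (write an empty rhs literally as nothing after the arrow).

aa->a; bba->bb

  | aaaaaaa => aaaaaa => aaaaa => aaaa => aaa => aa => a
  | aaaabba => aaabba => aabba => abba => abb
  | aaaba => aaba => aba
  | bba => bb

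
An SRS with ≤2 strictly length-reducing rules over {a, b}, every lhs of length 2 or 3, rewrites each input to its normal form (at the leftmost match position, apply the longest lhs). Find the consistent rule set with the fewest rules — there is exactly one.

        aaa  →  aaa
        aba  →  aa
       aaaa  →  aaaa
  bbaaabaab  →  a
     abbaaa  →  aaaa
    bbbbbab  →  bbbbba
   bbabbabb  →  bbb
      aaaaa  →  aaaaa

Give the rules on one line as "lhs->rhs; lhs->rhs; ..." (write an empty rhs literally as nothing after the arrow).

ab->a; baa->

  | aaa
  | aba => aa
  | aaaa
  | bbaaabaab => babaab => baaab => ab => a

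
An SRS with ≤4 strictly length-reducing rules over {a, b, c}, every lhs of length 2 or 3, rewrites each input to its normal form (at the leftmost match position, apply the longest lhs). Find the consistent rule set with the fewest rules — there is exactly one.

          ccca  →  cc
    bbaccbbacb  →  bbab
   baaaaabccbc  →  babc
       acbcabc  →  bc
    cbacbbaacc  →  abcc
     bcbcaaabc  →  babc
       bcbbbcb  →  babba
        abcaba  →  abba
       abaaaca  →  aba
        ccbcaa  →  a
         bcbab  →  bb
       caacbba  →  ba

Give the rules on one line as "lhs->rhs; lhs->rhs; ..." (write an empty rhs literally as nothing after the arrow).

aa->; ca->; cb->a

  | ccca => cc
  | bbaccbbacb => bbacabacb => bbabacb => bbabaa => bbab
  | baaaaabccbc => baaabccbc => babccbc => babcac => babc
  | acbcabc => aacabc => cabc => bc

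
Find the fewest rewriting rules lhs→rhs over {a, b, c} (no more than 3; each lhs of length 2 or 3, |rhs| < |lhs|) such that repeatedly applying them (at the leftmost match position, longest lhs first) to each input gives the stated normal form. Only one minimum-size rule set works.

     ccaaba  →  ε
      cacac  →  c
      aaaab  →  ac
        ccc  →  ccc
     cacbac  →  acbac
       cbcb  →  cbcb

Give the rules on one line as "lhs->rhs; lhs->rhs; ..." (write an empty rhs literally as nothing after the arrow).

aa->; aab->ac; ca->a

  | ccaaba => caaba => aaba => aca => aa => ε
  | cacac => acac => aac => c
  | aaaab => aab => ac
  | ccc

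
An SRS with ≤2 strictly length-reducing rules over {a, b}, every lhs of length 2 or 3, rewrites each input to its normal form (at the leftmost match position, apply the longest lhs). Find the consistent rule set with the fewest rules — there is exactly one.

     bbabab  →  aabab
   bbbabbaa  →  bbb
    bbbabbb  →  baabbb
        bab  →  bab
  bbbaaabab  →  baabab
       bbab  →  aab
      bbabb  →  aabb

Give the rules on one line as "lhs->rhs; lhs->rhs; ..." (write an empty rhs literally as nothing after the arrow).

  | bbabab => aabab
  | bbbabbaa => baabbaa => baaaaa => bbbaa => baaa => bbb
  | bbbabbb => baabbb
  | bab

aaa->bb; bba->aa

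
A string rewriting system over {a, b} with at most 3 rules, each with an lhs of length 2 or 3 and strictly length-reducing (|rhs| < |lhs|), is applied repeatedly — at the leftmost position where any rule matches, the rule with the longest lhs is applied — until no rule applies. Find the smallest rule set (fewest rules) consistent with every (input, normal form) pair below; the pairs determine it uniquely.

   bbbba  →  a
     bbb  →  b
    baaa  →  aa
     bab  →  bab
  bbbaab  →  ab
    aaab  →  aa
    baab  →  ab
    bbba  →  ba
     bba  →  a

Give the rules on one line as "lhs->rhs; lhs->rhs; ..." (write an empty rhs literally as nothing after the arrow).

aab->a; baa->a; bb->

  | bbbba => bba => a
  | bbb => b
  | baaa => aa
  | bab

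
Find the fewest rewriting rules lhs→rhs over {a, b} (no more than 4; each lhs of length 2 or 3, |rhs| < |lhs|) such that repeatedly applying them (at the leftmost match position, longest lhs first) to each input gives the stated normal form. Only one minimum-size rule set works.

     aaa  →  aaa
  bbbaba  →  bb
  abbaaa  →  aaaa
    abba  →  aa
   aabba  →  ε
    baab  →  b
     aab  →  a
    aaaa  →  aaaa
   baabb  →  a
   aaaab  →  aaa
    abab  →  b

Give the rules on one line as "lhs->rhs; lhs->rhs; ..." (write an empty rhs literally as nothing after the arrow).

aab->a; ab->b; abb->a; ba->

  | aaa
  | bbbaba => bbba => bb
  | abbaaa => aaaa
  | abba => aa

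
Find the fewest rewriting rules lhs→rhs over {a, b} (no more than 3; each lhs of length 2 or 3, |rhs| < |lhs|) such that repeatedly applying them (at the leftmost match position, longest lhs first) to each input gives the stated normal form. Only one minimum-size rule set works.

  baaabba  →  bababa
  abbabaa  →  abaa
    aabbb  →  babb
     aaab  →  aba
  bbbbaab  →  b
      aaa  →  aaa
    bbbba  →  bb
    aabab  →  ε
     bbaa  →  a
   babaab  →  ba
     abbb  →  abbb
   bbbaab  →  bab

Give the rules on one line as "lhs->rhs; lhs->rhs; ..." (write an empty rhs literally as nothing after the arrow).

aab->ba; bba->

  | baaabba => bababa
  | abbabaa => abaa
  | aabbb => babb
  | aaab => aba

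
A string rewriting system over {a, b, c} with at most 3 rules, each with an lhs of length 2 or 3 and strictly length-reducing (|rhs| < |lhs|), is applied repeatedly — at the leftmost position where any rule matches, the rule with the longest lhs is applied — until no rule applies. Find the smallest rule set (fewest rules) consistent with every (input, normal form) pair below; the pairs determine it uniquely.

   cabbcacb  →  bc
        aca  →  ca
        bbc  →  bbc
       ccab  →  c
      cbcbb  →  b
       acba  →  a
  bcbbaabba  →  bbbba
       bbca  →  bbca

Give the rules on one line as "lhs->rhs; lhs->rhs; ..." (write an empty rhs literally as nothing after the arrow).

ab->b; ac->c; cb->

  | cabbcacb => cbbcacb => bcacb => bccb => bc
  | aca => ca
  | bbc
  | ccab => ccb => c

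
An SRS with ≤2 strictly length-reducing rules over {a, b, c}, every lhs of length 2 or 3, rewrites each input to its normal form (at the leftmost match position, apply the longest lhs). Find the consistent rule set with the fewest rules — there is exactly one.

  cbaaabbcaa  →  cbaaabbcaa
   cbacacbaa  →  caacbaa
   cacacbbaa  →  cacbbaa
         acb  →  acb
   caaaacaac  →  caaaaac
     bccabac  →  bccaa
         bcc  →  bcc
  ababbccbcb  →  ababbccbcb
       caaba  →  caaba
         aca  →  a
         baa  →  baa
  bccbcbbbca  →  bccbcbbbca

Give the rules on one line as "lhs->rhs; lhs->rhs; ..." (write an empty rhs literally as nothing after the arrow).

  | cbaaabbcaa
  | cbacacbaa => caacbaa
  | cacacbbaa => cacbbaa
  | acb

aca->a; bac->a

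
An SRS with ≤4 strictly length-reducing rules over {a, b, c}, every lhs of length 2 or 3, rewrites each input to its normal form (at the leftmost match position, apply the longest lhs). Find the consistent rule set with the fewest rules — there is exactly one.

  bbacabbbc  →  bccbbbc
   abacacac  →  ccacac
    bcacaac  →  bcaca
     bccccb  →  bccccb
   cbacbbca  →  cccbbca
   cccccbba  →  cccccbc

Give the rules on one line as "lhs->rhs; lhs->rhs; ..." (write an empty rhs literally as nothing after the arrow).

  | bbacabbbc => bccabbbc => bccbbbc
  | abacacac => bacacac => ccacac
  | bcacaac => bcaca
  | bccccb

aac->a; ab->b; ba->c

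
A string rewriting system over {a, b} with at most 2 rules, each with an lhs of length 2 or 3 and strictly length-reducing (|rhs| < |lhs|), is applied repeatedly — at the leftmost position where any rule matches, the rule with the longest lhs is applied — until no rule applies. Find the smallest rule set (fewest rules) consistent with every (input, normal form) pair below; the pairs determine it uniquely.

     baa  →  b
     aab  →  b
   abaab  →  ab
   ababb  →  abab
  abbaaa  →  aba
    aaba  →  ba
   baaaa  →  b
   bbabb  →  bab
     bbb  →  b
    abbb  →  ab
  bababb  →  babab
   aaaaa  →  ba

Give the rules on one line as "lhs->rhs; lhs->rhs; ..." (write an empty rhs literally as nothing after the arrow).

  | baa => bb => b
  | aab => bb => b
  | abaab => abbb => abb => ab
  | ababb => abab

aa->b; bb->b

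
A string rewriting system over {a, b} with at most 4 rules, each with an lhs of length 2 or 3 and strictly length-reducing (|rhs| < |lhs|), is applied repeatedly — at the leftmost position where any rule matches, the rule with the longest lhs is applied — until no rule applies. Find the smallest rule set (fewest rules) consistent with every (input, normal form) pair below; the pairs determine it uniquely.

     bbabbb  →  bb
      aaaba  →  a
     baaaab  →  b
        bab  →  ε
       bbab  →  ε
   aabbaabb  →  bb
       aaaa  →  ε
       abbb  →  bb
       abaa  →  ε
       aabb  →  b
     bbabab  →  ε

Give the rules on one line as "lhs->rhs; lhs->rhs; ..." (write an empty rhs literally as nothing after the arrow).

aa->; aab->; ab->; bab->ab

  | bbabbb => babbb => abbb => bb
  | aaaba => aba => a
  | baaaab => baab => b
  | bab => ab => ε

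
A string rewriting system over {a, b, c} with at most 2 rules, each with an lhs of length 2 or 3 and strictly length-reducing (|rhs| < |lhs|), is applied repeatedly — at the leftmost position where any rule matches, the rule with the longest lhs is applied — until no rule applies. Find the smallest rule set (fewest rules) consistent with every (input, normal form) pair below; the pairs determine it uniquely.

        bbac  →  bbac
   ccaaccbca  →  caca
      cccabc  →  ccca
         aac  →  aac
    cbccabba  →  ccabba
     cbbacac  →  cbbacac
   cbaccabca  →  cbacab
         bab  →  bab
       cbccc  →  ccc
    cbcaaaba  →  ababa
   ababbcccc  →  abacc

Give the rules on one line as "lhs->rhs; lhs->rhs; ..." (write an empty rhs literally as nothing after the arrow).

  | bbac
  | ccaaccbca => cabccbca => cacbca => caca
  | cccabc => ccca
  | aac

bc->; caa->ab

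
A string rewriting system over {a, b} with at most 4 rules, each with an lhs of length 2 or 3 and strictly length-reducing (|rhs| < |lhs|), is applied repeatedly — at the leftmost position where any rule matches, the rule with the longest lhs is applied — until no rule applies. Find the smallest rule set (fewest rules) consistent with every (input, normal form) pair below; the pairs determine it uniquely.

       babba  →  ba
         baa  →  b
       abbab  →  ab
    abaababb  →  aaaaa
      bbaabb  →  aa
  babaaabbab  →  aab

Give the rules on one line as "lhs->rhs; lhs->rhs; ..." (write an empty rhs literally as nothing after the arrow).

  | babba => ba
  | baa => b
  | abbab => ab
  | abaababb => aaababb => aaaabb => aaaaa

aba->aa; baa->b; bb->a; bba->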